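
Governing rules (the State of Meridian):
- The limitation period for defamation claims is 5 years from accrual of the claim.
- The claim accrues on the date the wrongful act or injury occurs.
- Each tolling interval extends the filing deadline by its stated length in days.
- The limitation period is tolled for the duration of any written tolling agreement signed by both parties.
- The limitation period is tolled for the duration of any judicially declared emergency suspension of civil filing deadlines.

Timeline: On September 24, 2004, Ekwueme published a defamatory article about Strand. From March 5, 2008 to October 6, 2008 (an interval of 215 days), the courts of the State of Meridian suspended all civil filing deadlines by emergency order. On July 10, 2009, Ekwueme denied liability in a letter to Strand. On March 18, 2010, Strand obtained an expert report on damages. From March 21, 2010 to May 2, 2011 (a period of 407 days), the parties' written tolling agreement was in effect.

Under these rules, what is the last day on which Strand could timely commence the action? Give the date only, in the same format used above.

June 8, 2011

The claim accrued on September 24, 2004, when the wrongful act occurred.
5 years from September 24, 2004 is September 24, 2009.
The emergency suspension of filing deadlines from March 5, 2008 to October 6, 2008 tolled the period for 215 days, extending the deadline to April 27, 2010.
The written tolling agreement from March 21, 2010 to May 2, 2011 tolled the period for 407 days, extending the deadline to June 8, 2011.
The other events in the timeline have no effect on the limitation period under the stated rules.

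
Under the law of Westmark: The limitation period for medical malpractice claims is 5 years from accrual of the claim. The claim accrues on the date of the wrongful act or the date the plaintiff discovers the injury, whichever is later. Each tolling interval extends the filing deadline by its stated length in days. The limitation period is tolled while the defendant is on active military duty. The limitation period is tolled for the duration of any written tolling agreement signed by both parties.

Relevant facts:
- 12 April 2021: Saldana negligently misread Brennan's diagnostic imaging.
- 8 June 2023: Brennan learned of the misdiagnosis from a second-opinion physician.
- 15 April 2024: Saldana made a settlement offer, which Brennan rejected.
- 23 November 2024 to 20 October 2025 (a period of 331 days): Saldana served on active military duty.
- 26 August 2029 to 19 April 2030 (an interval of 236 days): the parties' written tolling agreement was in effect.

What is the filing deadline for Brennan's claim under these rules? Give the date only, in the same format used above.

5 May 2029

Because discovery on 8 June 2023 post-dates the 12 April 2021 act, accrual under the later-of rule falls on 8 June 2023.
5 years from 8 June 2023 is 8 June 2028.
Because the defendant's active military service ran from 23 November 2024 to 20 October 2025, the deadline is extended by 331 days to 5 May 2029.
The written tolling agreement from 26 August 2029 to 19 April 2030 began after the period had already run on 5 May 2029, so it has no tolling effect.
None of the other events listed affects the running of the period under the stated rules.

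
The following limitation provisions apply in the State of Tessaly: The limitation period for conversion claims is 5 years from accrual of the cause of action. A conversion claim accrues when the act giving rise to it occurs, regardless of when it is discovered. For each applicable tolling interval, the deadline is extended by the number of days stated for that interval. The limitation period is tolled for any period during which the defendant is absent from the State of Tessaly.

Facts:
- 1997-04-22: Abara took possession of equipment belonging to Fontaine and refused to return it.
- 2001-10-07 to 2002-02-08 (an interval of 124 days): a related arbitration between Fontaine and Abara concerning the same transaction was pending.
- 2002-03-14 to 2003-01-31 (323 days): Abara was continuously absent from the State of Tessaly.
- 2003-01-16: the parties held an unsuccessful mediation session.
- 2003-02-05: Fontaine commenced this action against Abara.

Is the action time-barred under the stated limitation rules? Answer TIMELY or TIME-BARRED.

TIMELY

The claim accrued on 1997-04-22, when the wrongful act occurred.
Adding the 5 years base period to 1997-04-22 gives a deadline of 2002-04-22, before any tolling.
Because the defendant's absence from the jurisdiction ran from 2002-03-14 to 2003-01-31, the deadline is extended by 323 days to 2003-03-11.
Although a pending arbitration ran from 2001-10-07 to 2002-02-08, the stated rules do not make that a tolling event, so it is disregarded.
The other events in the timeline have no effect on the limitation period under the stated rules.
Fontaine filed on 2003-02-05, before the 2003-03-11 deadline, so the action is timely.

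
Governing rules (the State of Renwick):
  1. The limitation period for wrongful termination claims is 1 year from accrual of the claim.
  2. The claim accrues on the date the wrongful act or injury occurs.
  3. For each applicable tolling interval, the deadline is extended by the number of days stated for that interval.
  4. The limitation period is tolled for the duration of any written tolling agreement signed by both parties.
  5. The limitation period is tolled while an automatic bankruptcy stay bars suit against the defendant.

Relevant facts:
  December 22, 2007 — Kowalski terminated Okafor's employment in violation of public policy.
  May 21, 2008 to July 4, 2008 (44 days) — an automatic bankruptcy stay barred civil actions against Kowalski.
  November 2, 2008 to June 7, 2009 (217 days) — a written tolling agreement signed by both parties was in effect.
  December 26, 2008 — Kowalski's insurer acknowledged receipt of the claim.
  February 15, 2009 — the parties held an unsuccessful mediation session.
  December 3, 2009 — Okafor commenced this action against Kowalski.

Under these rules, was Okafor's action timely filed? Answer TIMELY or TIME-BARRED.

TIME-BARRED

The claim accrued on December 22, 2007, when the wrongful act occurred.
The untolled deadline — 1 year after December 22, 2007 — is December 22, 2008.
The automatic bankruptcy stay from May 21, 2008 to July 4, 2008 tolled the period for 44 days, extending the deadline to February 4, 2009.
The written tolling agreement from November 2, 2008 to June 7, 2009 tolled the period for 217 days, extending the deadline to September 9, 2009.
The other events in the timeline have no effect on the limitation period under the stated rules.
Okafor filed on December 3, 2009, after the September 9, 2009 deadline, so the action is time-barred.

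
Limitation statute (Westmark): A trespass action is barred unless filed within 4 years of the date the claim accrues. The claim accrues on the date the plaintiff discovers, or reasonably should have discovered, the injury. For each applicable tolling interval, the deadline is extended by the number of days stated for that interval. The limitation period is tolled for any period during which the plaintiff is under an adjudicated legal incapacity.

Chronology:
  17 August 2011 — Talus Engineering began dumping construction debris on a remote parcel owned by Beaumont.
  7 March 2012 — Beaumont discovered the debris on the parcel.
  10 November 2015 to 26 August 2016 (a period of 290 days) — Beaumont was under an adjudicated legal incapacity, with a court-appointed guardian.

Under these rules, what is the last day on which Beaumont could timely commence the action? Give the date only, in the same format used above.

The claim did not accrue until Beaumont discovered the injury on 7 March 2012; the 17 August 2011 act date does not start the clock under the stated rule.
4 years from 7 March 2012 is 7 March 2016.
Because the plaintiff's legal incapacity ran from 10 November 2015 to 26 August 2016, the deadline is extended by 290 days to 22 December 2016.

22 December 2016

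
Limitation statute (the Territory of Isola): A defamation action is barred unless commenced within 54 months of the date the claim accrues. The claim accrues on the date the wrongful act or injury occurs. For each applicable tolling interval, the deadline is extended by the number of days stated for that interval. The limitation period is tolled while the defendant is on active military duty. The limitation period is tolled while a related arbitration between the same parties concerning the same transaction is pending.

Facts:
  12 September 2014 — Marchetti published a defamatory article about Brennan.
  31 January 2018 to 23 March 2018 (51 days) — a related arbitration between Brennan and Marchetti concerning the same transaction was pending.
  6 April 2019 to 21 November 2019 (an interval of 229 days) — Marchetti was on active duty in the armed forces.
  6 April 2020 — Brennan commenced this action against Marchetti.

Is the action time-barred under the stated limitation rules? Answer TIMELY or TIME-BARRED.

TIME-BARRED

The claim accrued on 12 September 2014, when the wrongful act occurred.
54 months from 12 September 2014 is 12 March 2019.
The period was tolled for 51 days by the pending related arbitration (31 January 2018 to 23 March 2018), pushing the deadline to 2 May 2019.
The defendant's active military service from 6 April 2019 to 21 November 2019 tolled the period for 229 days, extending the deadline to 17 December 2019.
Filing on 6 April 2020 missed the 17 December 2019 deadline — the action is time-barred.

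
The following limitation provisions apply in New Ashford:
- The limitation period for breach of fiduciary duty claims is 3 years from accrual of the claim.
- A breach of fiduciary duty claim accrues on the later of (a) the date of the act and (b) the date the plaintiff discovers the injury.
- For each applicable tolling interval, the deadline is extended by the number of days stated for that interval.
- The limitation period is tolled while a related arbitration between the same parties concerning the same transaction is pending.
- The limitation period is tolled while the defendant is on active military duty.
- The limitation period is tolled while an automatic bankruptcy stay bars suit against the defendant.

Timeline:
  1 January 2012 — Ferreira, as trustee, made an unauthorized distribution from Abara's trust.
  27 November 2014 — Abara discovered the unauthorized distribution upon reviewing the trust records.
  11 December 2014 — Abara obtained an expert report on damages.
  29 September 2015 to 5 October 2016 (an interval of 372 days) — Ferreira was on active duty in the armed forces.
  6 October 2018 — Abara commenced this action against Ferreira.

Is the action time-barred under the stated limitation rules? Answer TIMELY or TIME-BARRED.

TIMELY

The claim accrued on 27 November 2014 — the later of the 1 January 2012 act and the 27 November 2014 discovery.
3 years from 27 November 2014 is 27 November 2017.
The period was tolled for 372 days by the defendant's active military service (29 September 2015 to 5 October 2016), pushing the deadline to 4 December 2018.
The other events in the timeline have no effect on the limitation period under the stated rules.
Filing on 6 October 2018 beat the 4 December 2018 deadline — the action is timely.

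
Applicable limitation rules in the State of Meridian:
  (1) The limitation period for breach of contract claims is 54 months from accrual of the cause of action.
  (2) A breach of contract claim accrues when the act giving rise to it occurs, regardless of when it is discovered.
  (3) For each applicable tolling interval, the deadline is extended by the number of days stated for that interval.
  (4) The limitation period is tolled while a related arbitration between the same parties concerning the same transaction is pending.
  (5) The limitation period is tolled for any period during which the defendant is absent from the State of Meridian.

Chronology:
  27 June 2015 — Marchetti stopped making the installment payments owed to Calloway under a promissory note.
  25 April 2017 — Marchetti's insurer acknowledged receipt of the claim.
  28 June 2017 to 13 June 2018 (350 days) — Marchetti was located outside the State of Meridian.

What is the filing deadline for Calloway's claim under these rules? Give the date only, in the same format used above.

The cause of action accrued on 27 June 2015, the date of the act.
Adding the 54 months base period to 27 June 2015 gives a deadline of 27 December 2019, before any tolling.
The defendant's absence from the jurisdiction from 28 June 2017 to 13 June 2018 tolled the period for 350 days, extending the deadline to 11 December 2020.
The other events in the timeline have no effect on the limitation period under the stated rules.

11 December 2020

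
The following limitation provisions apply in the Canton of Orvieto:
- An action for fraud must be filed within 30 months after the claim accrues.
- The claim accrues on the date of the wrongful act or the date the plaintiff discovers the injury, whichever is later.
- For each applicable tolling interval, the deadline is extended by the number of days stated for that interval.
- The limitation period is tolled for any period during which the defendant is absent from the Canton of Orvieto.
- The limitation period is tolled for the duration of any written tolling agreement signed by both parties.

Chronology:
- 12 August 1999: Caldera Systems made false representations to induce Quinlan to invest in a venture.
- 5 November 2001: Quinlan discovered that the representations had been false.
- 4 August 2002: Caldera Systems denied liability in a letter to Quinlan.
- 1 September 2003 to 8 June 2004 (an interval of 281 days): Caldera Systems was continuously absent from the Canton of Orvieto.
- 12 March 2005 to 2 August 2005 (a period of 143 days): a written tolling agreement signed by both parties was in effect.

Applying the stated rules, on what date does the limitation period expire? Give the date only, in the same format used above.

10 February 2005

Because discovery on 5 November 2001 post-dates the 12 August 1999 act, accrual under the later-of rule falls on 5 November 2001.
30 months from 5 November 2001 is 5 May 2004.
The period was tolled for 281 days by the defendant's absence from the jurisdiction (1 September 2003 to 8 June 2004), pushing the deadline to 10 February 2005.
The written tolling agreement from 12 March 2005 to 2 August 2005 began after the period had already run on 10 February 2005, so it has no tolling effect.
None of the other events listed affects the running of the period under the stated rules.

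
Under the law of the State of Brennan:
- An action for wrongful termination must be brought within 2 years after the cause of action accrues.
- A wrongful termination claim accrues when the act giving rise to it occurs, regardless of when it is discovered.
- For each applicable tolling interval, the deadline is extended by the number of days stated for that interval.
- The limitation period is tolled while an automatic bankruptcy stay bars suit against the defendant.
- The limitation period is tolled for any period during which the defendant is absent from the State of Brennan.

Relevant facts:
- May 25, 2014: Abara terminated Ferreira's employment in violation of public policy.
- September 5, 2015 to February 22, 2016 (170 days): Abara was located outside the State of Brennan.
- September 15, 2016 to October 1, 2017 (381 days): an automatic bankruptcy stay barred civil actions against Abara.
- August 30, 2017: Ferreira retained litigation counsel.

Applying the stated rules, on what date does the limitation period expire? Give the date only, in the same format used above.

November 27, 2017

The claim accrued on May 25, 2014, when the wrongful act occurred.
Adding the 2 years base period to May 25, 2014 gives a deadline of May 25, 2016, before any tolling.
The defendant's absence from the jurisdiction from September 5, 2015 to February 22, 2016 tolled the period for 170 days, extending the deadline to November 11, 2016.
Because the automatic bankruptcy stay ran from September 15, 2016 to October 1, 2017, the deadline is extended by 381 days to November 27, 2017.
The other events in the timeline have no effect on the limitation period under the stated rules.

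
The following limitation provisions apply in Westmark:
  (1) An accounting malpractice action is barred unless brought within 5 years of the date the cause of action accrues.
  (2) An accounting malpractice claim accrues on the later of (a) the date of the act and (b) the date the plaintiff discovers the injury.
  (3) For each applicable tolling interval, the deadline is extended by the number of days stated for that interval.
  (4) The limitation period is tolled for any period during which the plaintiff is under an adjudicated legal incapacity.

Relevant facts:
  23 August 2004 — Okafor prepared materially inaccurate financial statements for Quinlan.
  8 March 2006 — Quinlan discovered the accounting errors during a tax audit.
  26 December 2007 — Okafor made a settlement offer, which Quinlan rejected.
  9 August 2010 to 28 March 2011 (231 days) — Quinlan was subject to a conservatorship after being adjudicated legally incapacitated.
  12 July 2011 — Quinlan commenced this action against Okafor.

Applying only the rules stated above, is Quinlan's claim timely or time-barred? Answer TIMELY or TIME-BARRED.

TIMELY

Taking the later of the act (23 August 2004) and discovery (8 March 2006), the claim accrued on 8 March 2006.
The untolled deadline — 5 years after 8 March 2006 — is 8 March 2011.
The period was tolled for 231 days by the plaintiff's legal incapacity (9 August 2010 to 28 March 2011), pushing the deadline to 25 October 2011.
The other events in the timeline have no effect on the limitation period under the stated rules.
The 12 July 2011 filing precedes the 25 October 2011 deadline; the claim is timely.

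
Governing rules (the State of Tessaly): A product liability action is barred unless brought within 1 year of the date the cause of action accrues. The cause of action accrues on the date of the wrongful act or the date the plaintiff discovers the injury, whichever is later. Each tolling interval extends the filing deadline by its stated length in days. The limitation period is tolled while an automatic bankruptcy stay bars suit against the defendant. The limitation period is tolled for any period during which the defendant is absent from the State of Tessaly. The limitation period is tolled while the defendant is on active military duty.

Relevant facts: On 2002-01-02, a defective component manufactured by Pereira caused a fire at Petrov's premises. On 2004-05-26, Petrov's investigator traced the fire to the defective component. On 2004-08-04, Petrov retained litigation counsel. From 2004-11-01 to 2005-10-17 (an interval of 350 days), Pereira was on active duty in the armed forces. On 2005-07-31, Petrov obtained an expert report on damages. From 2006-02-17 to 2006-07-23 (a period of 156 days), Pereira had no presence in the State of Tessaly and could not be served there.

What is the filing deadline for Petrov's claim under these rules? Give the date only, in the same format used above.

Because discovery on 2004-05-26 post-dates the 2002-01-02 act, accrual under the later-of rule falls on 2004-05-26.
Adding the 1 year base period to 2004-05-26 gives a deadline of 2005-05-26, before any tolling.
The defendant's active military service from 2004-11-01 to 2005-10-17 tolled the period for 350 days, extending the deadline to 2006-05-11.
Because the defendant's absence from the jurisdiction ran from 2006-02-17 to 2006-07-23, the deadline is extended by 156 days to 2006-10-14.
The other events in the timeline have no effect on the limitation period under the stated rules.

2006-10-14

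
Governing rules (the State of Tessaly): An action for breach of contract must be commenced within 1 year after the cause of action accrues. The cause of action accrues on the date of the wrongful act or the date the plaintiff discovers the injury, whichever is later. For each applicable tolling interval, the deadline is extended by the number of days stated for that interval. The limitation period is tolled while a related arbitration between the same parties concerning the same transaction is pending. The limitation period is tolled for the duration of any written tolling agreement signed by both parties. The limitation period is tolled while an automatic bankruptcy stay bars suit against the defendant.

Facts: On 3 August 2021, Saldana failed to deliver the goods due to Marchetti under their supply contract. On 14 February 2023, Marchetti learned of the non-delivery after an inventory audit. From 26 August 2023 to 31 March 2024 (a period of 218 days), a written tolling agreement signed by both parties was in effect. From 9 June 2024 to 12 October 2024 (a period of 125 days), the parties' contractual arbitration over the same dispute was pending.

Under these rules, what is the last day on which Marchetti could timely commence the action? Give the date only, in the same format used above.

22 January 2025

Taking the later of the act (3 August 2021) and discovery (14 February 2023), the claim accrued on 14 February 2023.
1 year from 14 February 2023 is 14 February 2024.
Because the written tolling agreement ran from 26 August 2023 to 31 March 2024, the deadline is extended by 218 days to 19 September 2024.
The pending related arbitration from 9 June 2024 to 12 October 2024 tolled the period for 125 days, extending the deadline to 22 January 2025.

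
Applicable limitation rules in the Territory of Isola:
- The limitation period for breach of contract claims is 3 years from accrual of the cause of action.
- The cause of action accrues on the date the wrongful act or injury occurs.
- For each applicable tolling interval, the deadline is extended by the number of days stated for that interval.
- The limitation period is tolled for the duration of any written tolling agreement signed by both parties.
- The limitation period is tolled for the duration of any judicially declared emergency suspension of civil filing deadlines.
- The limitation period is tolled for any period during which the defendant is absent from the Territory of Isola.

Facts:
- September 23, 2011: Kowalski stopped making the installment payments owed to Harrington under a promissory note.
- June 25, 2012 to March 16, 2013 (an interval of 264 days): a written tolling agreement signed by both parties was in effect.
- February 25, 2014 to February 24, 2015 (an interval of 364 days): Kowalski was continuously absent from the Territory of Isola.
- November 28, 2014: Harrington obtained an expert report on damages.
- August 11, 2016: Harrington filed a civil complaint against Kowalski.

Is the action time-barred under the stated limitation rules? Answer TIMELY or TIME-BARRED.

TIME-BARRED

The limitation period began to run on September 23, 2011.
Adding the 3 years base period to September 23, 2011 gives a deadline of September 23, 2014, before any tolling.
Because the written tolling agreement ran from June 25, 2012 to March 16, 2013, the deadline is extended by 264 days to June 14, 2015.
The period was tolled for 364 days by the defendant's absence from the jurisdiction (February 25, 2014 to February 24, 2015), pushing the deadline to June 12, 2016.
None of the other events listed affects the running of the period under the stated rules.
The August 11, 2016 filing falls after the June 12, 2016 deadline; the claim is time-barred.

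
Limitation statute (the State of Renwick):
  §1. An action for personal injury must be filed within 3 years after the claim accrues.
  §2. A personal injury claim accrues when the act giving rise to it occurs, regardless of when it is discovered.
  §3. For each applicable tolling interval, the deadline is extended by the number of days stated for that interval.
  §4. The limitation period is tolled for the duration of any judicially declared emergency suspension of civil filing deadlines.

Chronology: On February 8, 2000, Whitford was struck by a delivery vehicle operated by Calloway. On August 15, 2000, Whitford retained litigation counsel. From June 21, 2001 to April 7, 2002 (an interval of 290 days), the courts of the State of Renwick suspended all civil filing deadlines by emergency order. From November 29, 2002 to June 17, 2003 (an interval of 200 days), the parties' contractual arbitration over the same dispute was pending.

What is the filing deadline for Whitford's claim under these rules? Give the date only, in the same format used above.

November 25, 2003

The limitation period began to run on February 8, 2000.
3 years from February 8, 2000 is February 8, 2003.
Because the emergency suspension of filing deadlines ran from June 21, 2001 to April 7, 2002, the deadline is extended by 290 days to November 25, 2003.
Although a pending arbitration ran from November 29, 2002 to June 17, 2003, the stated rules do not make that a tolling event, so it is disregarded.
The other events in the timeline have no effect on the limitation period under the stated rules.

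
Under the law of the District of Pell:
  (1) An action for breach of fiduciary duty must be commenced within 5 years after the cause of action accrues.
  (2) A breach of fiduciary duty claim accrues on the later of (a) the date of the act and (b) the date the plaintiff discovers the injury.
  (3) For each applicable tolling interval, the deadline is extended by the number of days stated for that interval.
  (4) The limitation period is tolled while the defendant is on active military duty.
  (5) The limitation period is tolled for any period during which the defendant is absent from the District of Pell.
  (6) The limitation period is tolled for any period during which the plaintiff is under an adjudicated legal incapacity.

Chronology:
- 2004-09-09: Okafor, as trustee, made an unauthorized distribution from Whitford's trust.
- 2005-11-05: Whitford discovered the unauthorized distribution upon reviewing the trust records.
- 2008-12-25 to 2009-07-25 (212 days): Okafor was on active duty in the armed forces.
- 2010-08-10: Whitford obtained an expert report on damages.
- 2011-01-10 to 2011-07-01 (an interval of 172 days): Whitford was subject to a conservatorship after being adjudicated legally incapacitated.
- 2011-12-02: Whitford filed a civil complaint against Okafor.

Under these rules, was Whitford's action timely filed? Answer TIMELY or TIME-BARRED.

Taking the later of the act (2004-09-09) and discovery (2005-11-05), the claim accrued on 2005-11-05.
The untolled deadline — 5 years after 2005-11-05 — is 2010-11-05.
Because the defendant's active military service ran from 2008-12-25 to 2009-07-25, the deadline is extended by 212 days to 2011-06-05.
The plaintiff's legal incapacity from 2011-01-10 to 2011-07-01 tolled the period for 172 days, extending the deadline to 2011-11-24.
None of the other events listed affects the running of the period under the stated rules.
The 2011-12-02 filing falls after the 2011-11-24 deadline; the claim is time-barred.

TIME-BARRED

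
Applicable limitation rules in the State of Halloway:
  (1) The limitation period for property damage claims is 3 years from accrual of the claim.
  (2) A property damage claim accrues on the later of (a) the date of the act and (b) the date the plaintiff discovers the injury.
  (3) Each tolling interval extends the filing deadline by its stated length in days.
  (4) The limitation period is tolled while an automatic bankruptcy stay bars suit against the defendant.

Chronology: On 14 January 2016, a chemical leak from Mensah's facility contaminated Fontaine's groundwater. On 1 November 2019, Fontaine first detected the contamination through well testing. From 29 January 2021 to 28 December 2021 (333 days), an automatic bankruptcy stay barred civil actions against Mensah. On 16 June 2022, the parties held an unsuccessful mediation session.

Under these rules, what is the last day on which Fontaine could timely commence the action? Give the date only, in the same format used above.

30 September 2023

The claim accrued on 1 November 2019 — the later of the 14 January 2016 act and the 1 November 2019 discovery.
Adding the 3 years base period to 1 November 2019 gives a deadline of 1 November 2022, before any tolling.
The automatic bankruptcy stay from 29 January 2021 to 28 December 2021 tolled the period for 333 days, extending the deadline to 30 September 2023.
The other events in the timeline have no effect on the limitation period under the stated rules.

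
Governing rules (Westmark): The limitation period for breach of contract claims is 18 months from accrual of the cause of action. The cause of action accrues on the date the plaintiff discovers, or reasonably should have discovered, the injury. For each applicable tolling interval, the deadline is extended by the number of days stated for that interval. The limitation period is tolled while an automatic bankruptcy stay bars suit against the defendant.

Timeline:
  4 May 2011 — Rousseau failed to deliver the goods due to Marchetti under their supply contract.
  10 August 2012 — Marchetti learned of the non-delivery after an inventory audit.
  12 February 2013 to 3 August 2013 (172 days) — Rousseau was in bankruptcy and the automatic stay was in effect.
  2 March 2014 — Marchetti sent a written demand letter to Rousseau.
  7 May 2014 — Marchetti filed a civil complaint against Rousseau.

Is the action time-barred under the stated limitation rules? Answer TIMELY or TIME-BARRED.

TIMELY

The claim did not accrue until Marchetti discovered the injury on 10 August 2012; the 4 May 2011 act date does not start the clock under the stated rule.
Adding the 18 months base period to 10 August 2012 gives a deadline of 10 February 2014, before any tolling.
The period was tolled for 172 days by the automatic bankruptcy stay (12 February 2013 to 3 August 2013), pushing the deadline to 1 August 2014.
None of the other events listed affects the running of the period under the stated rules.
Marchetti filed on 7 May 2014, before the 1 August 2014 deadline, so the action is timely.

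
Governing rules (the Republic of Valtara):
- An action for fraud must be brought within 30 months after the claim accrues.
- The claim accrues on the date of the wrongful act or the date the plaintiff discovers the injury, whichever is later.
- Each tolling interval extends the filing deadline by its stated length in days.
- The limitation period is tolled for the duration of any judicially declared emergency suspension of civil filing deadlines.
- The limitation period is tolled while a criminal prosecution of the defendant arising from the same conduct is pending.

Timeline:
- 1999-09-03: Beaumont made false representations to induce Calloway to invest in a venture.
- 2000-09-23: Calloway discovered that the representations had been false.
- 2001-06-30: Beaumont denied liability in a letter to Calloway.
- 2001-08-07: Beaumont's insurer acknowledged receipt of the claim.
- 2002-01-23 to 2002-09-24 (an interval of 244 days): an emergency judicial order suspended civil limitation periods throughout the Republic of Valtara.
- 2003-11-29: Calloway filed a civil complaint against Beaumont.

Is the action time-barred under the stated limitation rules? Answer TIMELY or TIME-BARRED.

TIME-BARRED

Because discovery on 2000-09-23 post-dates the 1999-09-03 act, accrual under the later-of rule falls on 2000-09-23.
Adding the 30 months base period to 2000-09-23 gives a deadline of 2003-03-23, before any tolling.
The period was tolled for 244 days by the emergency suspension of filing deadlines (2002-01-23 to 2002-09-24), pushing the deadline to 2003-11-22.
None of the other events listed affects the running of the period under the stated rules.
Filing on 2003-11-29 missed the 2003-11-22 deadline — the action is time-barred.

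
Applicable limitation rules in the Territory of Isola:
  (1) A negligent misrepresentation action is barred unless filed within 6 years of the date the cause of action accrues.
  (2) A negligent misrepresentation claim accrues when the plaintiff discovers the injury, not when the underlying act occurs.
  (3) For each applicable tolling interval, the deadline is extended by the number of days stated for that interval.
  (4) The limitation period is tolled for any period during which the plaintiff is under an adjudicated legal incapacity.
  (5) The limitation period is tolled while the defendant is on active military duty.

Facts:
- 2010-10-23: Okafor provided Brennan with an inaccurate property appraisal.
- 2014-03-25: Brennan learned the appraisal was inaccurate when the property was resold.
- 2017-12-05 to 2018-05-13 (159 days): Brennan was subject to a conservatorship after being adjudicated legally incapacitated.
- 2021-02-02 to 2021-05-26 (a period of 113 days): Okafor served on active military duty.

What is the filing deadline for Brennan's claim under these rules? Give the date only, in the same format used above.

2020-08-31

The claim did not accrue until Brennan discovered the injury on 2014-03-25; the 2010-10-23 act date does not start the clock under the stated rule.
6 years from 2014-03-25 is 2020-03-25.
Because the plaintiff's legal incapacity ran from 2017-12-05 to 2018-05-13, the deadline is extended by 159 days to 2020-08-31.
The defendant's active military service from 2021-02-02 to 2021-05-26 began after the period had already run on 2020-08-31, so it has no tolling effect.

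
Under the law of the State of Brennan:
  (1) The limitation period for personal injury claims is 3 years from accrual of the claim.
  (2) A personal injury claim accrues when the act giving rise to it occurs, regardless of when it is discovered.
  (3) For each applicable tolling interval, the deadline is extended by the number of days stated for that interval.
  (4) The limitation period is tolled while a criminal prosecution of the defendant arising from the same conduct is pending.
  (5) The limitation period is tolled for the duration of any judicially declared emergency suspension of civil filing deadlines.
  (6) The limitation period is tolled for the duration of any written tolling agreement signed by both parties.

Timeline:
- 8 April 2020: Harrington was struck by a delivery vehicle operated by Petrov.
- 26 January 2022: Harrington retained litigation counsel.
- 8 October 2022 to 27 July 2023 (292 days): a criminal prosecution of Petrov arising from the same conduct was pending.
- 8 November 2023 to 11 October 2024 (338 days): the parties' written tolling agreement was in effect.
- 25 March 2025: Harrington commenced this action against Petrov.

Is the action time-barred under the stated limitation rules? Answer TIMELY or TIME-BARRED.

The claim accrued on 8 April 2020, the date of the act.
3 years from 8 April 2020 is 8 April 2023.
The period was tolled for 292 days by the pending criminal prosecution (8 October 2022 to 27 July 2023), pushing the deadline to 25 January 2024.
The written tolling agreement from 8 November 2023 to 11 October 2024 tolled the period for 338 days, extending the deadline to 28 December 2024.
Nothing else in the chronology tolls or restarts the period.
The 25 March 2025 filing falls after the 28 December 2024 deadline; the claim is time-barred.

TIME-BARRED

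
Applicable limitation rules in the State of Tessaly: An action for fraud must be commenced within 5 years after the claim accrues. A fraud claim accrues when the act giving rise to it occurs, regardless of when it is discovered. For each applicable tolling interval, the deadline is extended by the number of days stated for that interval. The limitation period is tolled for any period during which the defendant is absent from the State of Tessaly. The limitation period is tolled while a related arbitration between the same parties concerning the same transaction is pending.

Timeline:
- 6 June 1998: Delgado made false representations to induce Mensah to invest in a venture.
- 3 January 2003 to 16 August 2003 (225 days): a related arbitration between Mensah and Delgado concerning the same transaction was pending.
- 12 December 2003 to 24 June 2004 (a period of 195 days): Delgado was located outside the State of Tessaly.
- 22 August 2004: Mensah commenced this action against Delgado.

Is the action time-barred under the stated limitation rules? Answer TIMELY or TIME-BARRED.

The limitation period began to run on 6 June 1998.
The untolled deadline — 5 years after 6 June 1998 — is 6 June 2003.
Because the pending related arbitration ran from 3 January 2003 to 16 August 2003, the deadline is extended by 225 days to 17 January 2004.
The defendant's absence from the jurisdiction from 12 December 2003 to 24 June 2004 tolled the period for 195 days, extending the deadline to 30 July 2004.
The 22 August 2004 filing falls after the 30 July 2004 deadline; the claim is time-barred.

TIME-BARRED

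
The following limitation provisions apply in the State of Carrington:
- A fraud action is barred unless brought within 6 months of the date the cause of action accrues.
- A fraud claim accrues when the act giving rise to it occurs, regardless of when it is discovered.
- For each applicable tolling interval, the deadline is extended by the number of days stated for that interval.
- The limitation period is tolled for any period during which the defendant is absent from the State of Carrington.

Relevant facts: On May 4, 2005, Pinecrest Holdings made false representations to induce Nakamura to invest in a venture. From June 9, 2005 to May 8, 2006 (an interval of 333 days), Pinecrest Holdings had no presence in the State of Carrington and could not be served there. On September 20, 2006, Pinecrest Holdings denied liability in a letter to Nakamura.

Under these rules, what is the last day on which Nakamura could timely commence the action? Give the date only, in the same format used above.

The claim accrued on May 4, 2005, when the wrongful act occurred.
Adding the 6 months base period to May 4, 2005 gives a deadline of November 4, 2005, before any tolling.
The period was tolled for 333 days by the defendant's absence from the jurisdiction (June 9, 2005 to May 8, 2006), pushing the deadline to October 3, 2006.
Nothing else in the chronology tolls or restarts the period.

October 3, 2006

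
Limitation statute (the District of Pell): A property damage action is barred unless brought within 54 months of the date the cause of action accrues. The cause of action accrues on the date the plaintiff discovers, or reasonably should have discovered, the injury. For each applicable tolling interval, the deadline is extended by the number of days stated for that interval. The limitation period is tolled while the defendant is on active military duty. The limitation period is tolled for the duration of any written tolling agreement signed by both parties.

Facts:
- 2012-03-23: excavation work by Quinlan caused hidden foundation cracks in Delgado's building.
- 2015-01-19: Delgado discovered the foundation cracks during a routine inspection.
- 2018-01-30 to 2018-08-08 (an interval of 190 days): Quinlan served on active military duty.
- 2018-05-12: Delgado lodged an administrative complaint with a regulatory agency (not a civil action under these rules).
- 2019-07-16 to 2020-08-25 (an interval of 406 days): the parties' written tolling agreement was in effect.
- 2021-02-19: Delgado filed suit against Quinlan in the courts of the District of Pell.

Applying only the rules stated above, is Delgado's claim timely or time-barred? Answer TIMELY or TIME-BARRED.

TIMELY

Accrual is tied to discovery, so the period began on 2015-01-19 rather than on 2012-03-23 when the act occurred.
The untolled deadline — 54 months after 2015-01-19 — is 2019-07-19.
The period was tolled for 190 days by the defendant's active military service (2018-01-30 to 2018-08-08), pushing the deadline to 2020-01-25.
Because the written tolling agreement ran from 2019-07-16 to 2020-08-25, the deadline is extended by 406 days to 2021-03-06.
None of the other events listed affects the running of the period under the stated rules.
The 2021-02-19 filing precedes the 2021-03-06 deadline; the claim is timely.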